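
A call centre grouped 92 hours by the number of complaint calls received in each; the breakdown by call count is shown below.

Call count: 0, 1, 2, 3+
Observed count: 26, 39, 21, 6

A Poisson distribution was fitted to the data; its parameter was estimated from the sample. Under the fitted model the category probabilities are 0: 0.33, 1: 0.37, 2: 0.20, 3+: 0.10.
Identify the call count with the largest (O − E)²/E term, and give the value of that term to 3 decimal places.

3+, 1.113

Expected counts E_i = n·p_i: 92×0.33 = 30.36, 92×0.37 = 34.04, 92×0.20 = 18.4, 92×0.10 = 9.2.
χ² = (26−30.36)²/30.36 + (39−34.04)²/34.04 + (21−18.4)²/18.4 + (6−9.2)²/9.2
   = 0.6261 + 0.7227 + 0.3674 + 1.1130
The largest term is for 3+: 1.113.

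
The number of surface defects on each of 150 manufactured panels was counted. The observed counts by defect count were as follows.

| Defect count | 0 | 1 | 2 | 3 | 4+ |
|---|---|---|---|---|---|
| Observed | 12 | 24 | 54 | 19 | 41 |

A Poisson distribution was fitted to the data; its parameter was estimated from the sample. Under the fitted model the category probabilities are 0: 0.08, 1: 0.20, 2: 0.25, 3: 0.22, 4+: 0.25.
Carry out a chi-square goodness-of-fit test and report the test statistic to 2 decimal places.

14.73

Expected counts E_i = n·p_i: 150×0.08 = 12, 150×0.20 = 30, 150×0.25 = 37.5, 150×0.22 = 33, 150×0.25 = 37.5.
0: (12 − 12)²/12 = 0/12 = 0.000
1: (24 − 30)²/30 = 36/30 = 1.200
2: (54 − 37.5)²/37.5 = 272.25/37.5 = 7.260
3: (19 − 33)²/33 = 196/33 = 5.939
4+: (41 − 37.5)²/37.5 = 12.25/37.5 = 0.327
Sum = 14.73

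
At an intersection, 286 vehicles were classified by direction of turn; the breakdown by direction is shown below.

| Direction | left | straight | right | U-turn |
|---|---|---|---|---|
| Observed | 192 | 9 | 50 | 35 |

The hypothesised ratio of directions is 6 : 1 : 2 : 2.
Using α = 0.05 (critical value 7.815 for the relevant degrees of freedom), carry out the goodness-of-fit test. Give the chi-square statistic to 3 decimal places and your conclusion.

Ratio total = 11. Expected counts: 286×6/11 = 156, 286×1/11 = 26, 286×2/11 = 52, 286×2/11 = 52.
χ² = (192−156)²/156 + (9−26)²/26 + (50−52)²/52 + (35−52)²/52
   = 8.3077 + 11.1154 + 0.0769 + 5.5577
Sum = 25.058
df = 3. Since 25.058 > 7.815, we reject H₀.

25.058; reject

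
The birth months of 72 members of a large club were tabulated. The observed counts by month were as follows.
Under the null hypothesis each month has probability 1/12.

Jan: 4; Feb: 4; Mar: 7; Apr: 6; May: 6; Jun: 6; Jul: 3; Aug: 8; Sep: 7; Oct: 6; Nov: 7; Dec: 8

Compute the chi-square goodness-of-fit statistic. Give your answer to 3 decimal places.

4.667

Under H₀ each category has probability 1/12, so each expected count is 72/12 = 6.
Jan: (4 − 6)²/6 = 4/6 = 0.6667
Feb: (4 − 6)²/6 = 4/6 = 0.6667
Mar: (7 − 6)²/6 = 1/6 = 0.1667
Apr: (6 − 6)²/6 = 0/6 = 0.0000
May: (6 − 6)²/6 = 0/6 = 0.0000
Jun: (6 − 6)²/6 = 0/6 = 0.0000
Jul: (3 − 6)²/6 = 9/6 = 1.5000
Aug: (8 − 6)²/6 = 4/6 = 0.6667
Sep: (7 − 6)²/6 = 1/6 = 0.1667
Oct: (6 − 6)²/6 = 0/6 = 0.0000
Nov: (7 − 6)²/6 = 1/6 = 0.1667
Dec: (8 − 6)²/6 = 4/6 = 0.6667
Sum = 4.667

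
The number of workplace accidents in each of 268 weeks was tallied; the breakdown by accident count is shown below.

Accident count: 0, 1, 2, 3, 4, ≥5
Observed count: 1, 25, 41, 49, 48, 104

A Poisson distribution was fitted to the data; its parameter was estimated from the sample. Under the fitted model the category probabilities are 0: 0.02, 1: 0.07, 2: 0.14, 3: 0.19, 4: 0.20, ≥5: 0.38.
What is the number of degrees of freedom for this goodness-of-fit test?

There are k = 6 categories and 1 parameter estimated from the data, so df = 6 − 1 − 1 = 4.

4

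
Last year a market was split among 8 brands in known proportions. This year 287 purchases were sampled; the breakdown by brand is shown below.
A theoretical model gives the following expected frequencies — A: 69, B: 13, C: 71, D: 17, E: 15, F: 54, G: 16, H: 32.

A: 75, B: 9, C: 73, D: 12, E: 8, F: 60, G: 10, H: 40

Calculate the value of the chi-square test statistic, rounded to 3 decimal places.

A: (75 − 69)²/69 = 36/69 = 0.5217
B: (9 − 13)²/13 = 16/13 = 1.2308
C: (73 − 71)²/71 = 4/71 = 0.0563
D: (12 − 17)²/17 = 25/17 = 1.4706
E: (8 − 15)²/15 = 49/15 = 3.2667
F: (60 − 54)²/54 = 36/54 = 0.6667
G: (10 − 16)²/16 = 36/16 = 2.2500
H: (40 − 32)²/32 = 64/32 = 2.0000
Sum = 11.463

11.463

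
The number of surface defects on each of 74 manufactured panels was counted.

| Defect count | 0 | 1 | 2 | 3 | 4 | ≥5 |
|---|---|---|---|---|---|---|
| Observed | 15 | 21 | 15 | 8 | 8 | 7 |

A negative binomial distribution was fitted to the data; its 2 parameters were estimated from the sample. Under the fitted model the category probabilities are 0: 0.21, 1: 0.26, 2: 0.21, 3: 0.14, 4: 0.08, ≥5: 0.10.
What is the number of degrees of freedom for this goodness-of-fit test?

3

There are k = 6 categories and 2 parameters estimated from the data, so df = 6 − 1 − 2 = 3.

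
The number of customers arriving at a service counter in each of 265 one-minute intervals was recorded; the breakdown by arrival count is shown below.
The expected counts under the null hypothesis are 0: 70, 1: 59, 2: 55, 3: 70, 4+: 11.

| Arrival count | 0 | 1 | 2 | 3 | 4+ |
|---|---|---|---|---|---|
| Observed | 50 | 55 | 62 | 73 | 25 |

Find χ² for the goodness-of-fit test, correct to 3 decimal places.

0: (50 − 70)²/70 = 400/70 = 5.7143
1: (55 − 59)²/59 = 16/59 = 0.2712
2: (62 − 55)²/55 = 49/55 = 0.8909
3: (73 − 70)²/70 = 9/70 = 0.1286
4+: (25 − 11)²/11 = 196/11 = 17.8182
Sum = 24.823

24.823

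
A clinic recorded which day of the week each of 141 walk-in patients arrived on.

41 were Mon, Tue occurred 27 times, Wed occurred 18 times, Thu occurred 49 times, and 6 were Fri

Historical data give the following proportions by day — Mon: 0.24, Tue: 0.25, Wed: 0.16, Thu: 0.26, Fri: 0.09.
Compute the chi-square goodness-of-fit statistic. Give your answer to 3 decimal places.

Expected counts E_i = n·p_i: 141×0.24 = 33.84, 141×0.25 = 35.25, 141×0.16 = 22.56, 141×0.26 = 36.66, 141×0.09 = 12.69.
Mon: (41 − 33.84)²/33.84 = 51.2656/33.84 = 1.5149
Tue: (27 − 35.25)²/35.25 = 68.0625/35.25 = 1.9309
Wed: (18 − 22.56)²/22.56 = 20.7936/22.56 = 0.9217
Thu: (49 − 36.66)²/36.66 = 152.2756/36.66 = 4.1537
Fri: (6 − 12.69)²/12.69 = 44.7561/12.69 = 3.5269
Sum = 12.048

12.048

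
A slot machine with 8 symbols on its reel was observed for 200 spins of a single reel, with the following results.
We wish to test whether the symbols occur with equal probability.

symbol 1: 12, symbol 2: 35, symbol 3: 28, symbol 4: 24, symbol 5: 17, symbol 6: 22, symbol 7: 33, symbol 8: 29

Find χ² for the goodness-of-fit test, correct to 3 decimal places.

17.280

Expected count for each of the 8 categories: 200/8 = 25.
cat           O        E   (O−E)²/E
symbol 1     12       25     6.7600
symbol 2     35       25     4.0000
symbol 3     28       25     0.3600
symbol 4     24       25     0.0400
symbol 5     17       25     2.5600
symbol 6     22       25     0.3600
symbol 7     33       25     2.5600
symbol 8     29       25     0.6400
Sum = 17.280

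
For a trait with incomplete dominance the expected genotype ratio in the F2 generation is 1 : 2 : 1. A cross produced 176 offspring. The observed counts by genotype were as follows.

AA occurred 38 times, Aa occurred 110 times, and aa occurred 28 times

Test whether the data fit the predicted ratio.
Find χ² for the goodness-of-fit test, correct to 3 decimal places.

Ratio total = 4. Expected counts: 176×1/4 = 44, 176×2/4 = 88, 176×1/4 = 44.
cat         O        E   (O−E)²/E
AA         38       44     0.8182
Aa        110       88     5.5000
aa         28       44     5.8182
Sum = 12.136

12.136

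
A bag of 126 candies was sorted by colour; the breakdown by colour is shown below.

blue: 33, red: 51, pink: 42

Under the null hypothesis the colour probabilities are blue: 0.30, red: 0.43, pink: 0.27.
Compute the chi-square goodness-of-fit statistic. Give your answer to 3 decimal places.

2.668

Expected counts E_i = n·p_i: 126×0.30 = 37.8, 126×0.43 = 54.18, 126×0.27 = 34.02.
cat         O        E   (O−E)²/E
blue       33     37.8     0.6095
red        51    54.18     0.1866
pink       42    34.02     1.8719
Sum = 2.668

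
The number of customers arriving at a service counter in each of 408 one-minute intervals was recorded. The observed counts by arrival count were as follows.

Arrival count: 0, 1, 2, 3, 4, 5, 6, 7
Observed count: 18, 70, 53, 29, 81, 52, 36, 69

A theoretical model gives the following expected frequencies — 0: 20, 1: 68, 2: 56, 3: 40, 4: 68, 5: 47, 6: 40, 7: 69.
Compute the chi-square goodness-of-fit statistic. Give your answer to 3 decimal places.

cat         O        E   (O−E)²/E
0          18       20     0.2000
1          70       68     0.0588
2          53       56     0.1607
3          29       40     3.0250
4          81       68     2.4853
5          52       47     0.5319
6          36       40     0.4000
7          69       69     0.0000
Sum = 6.862

6.862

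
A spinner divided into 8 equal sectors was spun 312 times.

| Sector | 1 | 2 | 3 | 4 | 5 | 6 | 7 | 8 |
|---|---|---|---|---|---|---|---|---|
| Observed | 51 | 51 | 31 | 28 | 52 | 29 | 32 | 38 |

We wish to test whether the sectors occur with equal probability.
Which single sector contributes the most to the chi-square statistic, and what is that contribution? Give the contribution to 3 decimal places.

Expected count for each of the 8 categories: 312/8 = 39.
1: (51 − 39)²/39 = 144/39 = 3.6923
2: (51 − 39)²/39 = 144/39 = 3.6923
3: (31 − 39)²/39 = 64/39 = 1.6410
4: (28 − 39)²/39 = 121/39 = 3.1026
5: (52 − 39)²/39 = 169/39 = 4.3333
6: (29 − 39)²/39 = 100/39 = 2.5641
7: (32 − 39)²/39 = 49/39 = 1.2564
8: (38 − 39)²/39 = 1/39 = 0.0256
The largest term is for 5: 4.333.

5, 4.333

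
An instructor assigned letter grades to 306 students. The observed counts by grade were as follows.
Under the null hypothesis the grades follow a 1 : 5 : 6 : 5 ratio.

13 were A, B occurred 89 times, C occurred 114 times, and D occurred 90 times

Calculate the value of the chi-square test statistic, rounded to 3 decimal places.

Ratio total = 17. Expected counts: 306×1/17 = 18, 306×5/17 = 90, 306×6/17 = 108, 306×5/17 = 90.
χ² = (13−18)²/18 + (89−90)²/90 + (114−108)²/108 + (90−90)²/90
   = 1.3889 + 0.0111 + 0.3333 + 0.0000
Sum = 1.733

1.733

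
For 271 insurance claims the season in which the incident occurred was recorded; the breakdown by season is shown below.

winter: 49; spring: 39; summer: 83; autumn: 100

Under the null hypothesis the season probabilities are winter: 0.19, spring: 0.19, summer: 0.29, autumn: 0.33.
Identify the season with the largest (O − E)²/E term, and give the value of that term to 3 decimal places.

spring, 3.030

Expected counts E_i = n·p_i: 271×0.19 = 51.49, 271×0.19 = 51.49, 271×0.29 = 78.59, 271×0.33 = 89.43.
χ² = (49−51.49)²/51.49 + (39−51.49)²/51.49 + (83−78.59)²/78.59 + (100−89.43)²/89.43
   = 0.1204 + 3.0297 + 0.2475 + 1.2493
The largest term is for spring: 3.030.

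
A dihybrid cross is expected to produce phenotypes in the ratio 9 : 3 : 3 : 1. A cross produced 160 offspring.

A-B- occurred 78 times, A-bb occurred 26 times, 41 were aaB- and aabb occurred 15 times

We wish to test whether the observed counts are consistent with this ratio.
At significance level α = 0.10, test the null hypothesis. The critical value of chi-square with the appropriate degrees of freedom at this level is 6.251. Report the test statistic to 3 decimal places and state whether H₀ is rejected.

Ratio total = 16. Expected counts: 160×9/16 = 90, 160×3/16 = 30, 160×3/16 = 30, 160×1/16 = 10.
cat         O        E   (O−E)²/E
A-B-       78       90     1.6000
A-bb       26       30     0.5333
aaB-       41       30     4.0333
aabb       15       10     2.5000
Sum = 8.667
df = 3. Since 8.667 > 6.251, we reject H₀.

8.667; reject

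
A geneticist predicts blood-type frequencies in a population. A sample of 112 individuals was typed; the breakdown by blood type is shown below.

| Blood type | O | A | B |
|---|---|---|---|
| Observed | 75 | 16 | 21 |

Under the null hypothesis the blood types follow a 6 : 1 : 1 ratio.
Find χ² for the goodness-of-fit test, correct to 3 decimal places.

Ratio total = 8. Expected counts: 112×6/8 = 84, 112×1/8 = 14, 112×1/8 = 14.
cat         O        E   (O−E)²/E
O          75       84     0.9643
A          16       14     0.2857
B          21       14     3.5000
Sum = 4.750

4.750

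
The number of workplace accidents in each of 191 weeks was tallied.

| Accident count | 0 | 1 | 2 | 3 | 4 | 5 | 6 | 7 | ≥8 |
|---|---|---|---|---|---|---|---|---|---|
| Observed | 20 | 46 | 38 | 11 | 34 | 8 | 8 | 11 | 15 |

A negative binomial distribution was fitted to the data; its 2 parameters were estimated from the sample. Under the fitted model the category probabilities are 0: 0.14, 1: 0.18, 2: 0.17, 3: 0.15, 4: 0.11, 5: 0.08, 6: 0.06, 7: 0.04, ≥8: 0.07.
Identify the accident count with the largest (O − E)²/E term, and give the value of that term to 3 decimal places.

Expected counts E_i = n·p_i: 191×0.14 = 26.74, 191×0.18 = 34.38, 191×0.17 = 32.47, 191×0.15 = 28.65, 191×0.11 = 21.01, 191×0.08 = 15.28, 191×0.06 = 11.46, 191×0.04 = 7.64, 191×0.07 = 13.37.
χ² = (20−26.74)²/26.74 + (46−34.38)²/34.38 + (38−32.47)²/32.47 + (11−28.65)²/28.65 + (34−21.01)²/21.01 + (8−15.28)²/15.28 + (8−11.46)²/11.46 + (11−7.64)²/7.64 + (15−13.37)²/13.37
   = 1.6989 + 3.9274 + 0.9418 + 10.8734 + 8.0314 + 3.4685 + 1.0446 + 1.4777 + 0.1987
The largest term is for 3: 10.873.

3, 10.873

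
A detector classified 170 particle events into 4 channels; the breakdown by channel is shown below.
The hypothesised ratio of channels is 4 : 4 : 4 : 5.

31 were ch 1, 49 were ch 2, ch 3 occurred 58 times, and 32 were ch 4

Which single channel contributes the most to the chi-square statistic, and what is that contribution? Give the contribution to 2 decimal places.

ch 3, 8.10

Ratio total = 17. Expected counts: 170×4/17 = 40, 170×4/17 = 40, 170×4/17 = 40, 170×5/17 = 50.
cat         O        E   (O−E)²/E
ch 1       31       40      2.025
ch 2       49       40      2.025
ch 3       58       40      8.100
ch 4       32       50      6.480
The largest term is for ch 3: 8.10.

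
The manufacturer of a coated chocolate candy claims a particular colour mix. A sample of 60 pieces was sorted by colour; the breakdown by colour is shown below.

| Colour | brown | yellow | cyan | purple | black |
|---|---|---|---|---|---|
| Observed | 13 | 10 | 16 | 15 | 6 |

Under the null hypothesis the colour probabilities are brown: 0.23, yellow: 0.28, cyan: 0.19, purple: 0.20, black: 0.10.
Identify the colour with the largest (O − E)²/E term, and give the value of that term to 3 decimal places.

yellow, 2.752

Expected counts E_i = n·p_i: 60×0.23 = 13.8, 60×0.28 = 16.8, 60×0.19 = 11.4, 60×0.20 = 12, 60×0.10 = 6.
χ² = (13−13.8)²/13.8 + (10−16.8)²/16.8 + (16−11.4)²/11.4 + (15−12)²/12 + (6−6)²/6
   = 0.0464 + 2.7524 + 1.8561 + 0.7500 + 0.0000
The largest term is for yellow: 2.752.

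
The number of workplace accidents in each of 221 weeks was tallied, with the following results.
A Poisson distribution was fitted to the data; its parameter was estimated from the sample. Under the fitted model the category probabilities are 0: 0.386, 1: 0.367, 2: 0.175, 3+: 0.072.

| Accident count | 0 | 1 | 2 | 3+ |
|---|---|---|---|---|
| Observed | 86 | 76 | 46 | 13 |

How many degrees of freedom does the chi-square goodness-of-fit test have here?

There are k = 4 categories and 1 parameter estimated from the data, so df = 4 − 1 − 1 = 2.

2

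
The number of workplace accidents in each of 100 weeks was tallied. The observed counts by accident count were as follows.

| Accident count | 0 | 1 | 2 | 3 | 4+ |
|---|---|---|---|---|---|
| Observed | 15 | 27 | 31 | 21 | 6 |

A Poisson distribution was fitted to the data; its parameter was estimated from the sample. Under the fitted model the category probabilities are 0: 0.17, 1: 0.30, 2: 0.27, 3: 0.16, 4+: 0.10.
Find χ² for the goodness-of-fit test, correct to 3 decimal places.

4.290

Expected counts E_i = n·p_i: 100×0.17 = 17, 100×0.30 = 30, 100×0.27 = 27, 100×0.16 = 16, 100×0.10 = 10.
cat         O        E   (O−E)²/E
0          15       17     0.2353
1          27       30     0.3000
2          31       27     0.5926
3          21       16     1.5625
4+          6       10     1.6000
Sum = 4.290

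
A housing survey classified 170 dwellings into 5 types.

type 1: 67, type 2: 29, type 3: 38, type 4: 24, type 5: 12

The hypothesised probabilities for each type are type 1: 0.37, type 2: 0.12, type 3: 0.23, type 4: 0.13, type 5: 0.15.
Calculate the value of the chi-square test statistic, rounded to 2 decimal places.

11.23

Expected counts E_i = n·p_i: 170×0.37 = 62.9, 170×0.12 = 20.4, 170×0.23 = 39.1, 170×0.13 = 22.1, 170×0.15 = 25.5.
cat         O        E   (O−E)²/E
type 1     67     62.9      0.267
type 2     29     20.4      3.625
type 3     38     39.1      0.031
type 4     24     22.1      0.163
type 5     12     25.5      7.147
Sum = 11.23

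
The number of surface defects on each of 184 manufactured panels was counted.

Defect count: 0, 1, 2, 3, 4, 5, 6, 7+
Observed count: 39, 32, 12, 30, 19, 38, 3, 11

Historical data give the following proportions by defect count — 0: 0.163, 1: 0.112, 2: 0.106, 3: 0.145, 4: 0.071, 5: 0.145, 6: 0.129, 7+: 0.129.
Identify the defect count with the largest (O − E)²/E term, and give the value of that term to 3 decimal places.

Expected counts E_i = n·p_i: 184×0.163 = 29.992, 184×0.112 = 20.608, 184×0.106 = 19.504, 184×0.145 = 26.68, 184×0.071 = 13.064, 184×0.145 = 26.68, 184×0.129 = 23.736, 184×0.129 = 23.736.
0: (39 − 29.992)²/29.992 = 81.144064/29.992 = 2.7055
1: (32 − 20.608)²/20.608 = 129.777664/20.608 = 6.2974
2: (12 − 19.504)²/19.504 = 56.310016/19.504 = 2.8871
3: (30 − 26.68)²/26.68 = 11.0224/26.68 = 0.4131
4: (19 − 13.064)²/13.064 = 35.236096/13.064 = 2.6972
5: (38 − 26.68)²/26.68 = 128.1424/26.68 = 4.8029
6: (3 − 23.736)²/23.736 = 429.981696/23.736 = 18.1152
7+: (11 − 23.736)²/23.736 = 162.205696/23.736 = 6.8337
The largest term is for 6: 18.115.

6, 18.115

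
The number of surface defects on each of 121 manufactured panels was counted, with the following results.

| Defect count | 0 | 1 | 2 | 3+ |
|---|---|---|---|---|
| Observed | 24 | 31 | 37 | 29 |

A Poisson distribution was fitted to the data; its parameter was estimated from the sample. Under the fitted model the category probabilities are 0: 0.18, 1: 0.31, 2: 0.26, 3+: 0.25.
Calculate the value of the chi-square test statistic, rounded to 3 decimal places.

2.383

Expected counts E_i = n·p_i: 121×0.18 = 21.78, 121×0.31 = 37.51, 121×0.26 = 31.46, 121×0.25 = 30.25.
χ² = (24−21.78)²/21.78 + (31−37.51)²/37.51 + (37−31.46)²/31.46 + (29−30.25)²/30.25
   = 0.2263 + 1.1298 + 0.9756 + 0.0517
Sum = 2.383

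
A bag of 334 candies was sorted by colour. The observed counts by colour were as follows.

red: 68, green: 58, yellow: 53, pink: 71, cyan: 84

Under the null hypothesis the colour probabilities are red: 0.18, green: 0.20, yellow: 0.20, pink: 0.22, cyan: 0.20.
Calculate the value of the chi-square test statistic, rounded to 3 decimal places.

9.555

Expected counts E_i = n·p_i: 334×0.18 = 60.12, 334×0.20 = 66.8, 334×0.20 = 66.8, 334×0.22 = 73.48, 334×0.20 = 66.8.
χ² = (68−60.12)²/60.12 + (58−66.8)²/66.8 + (53−66.8)²/66.8 + (71−73.48)²/73.48 + (84−66.8)²/66.8
   = 1.0328 + 1.1593 + 2.8509 + 0.0837 + 4.4287
Sum = 9.555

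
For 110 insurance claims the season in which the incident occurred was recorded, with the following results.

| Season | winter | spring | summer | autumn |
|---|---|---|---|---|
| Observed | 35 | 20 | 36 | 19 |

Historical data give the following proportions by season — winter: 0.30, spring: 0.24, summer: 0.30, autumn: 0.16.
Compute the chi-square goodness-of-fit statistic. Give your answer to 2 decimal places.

Expected counts E_i = n·p_i: 110×0.30 = 33, 110×0.24 = 26.4, 110×0.30 = 33, 110×0.16 = 17.6.
cat         O        E   (O−E)²/E
winter     35       33      0.121
spring     20     26.4      1.552
summer     36       33      0.273
autumn     19     17.6      0.111
Sum = 2.06

2.06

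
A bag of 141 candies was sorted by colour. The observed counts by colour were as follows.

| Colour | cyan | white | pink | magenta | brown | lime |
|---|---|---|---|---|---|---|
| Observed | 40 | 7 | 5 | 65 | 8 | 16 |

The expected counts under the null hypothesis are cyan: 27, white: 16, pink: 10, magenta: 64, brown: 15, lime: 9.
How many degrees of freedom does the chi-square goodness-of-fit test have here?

There are k = 6 categories and no parameters were estimated from the data, so df = 6 − 1 = 5.

5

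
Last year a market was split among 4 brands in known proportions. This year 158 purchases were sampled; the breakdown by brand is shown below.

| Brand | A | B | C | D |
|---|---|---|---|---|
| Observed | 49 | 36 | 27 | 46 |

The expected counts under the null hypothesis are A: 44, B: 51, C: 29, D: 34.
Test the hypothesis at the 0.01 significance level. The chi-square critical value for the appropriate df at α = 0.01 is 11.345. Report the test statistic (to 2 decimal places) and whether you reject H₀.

A: (49 − 44)²/44 = 25/44 = 0.568
B: (36 − 51)²/51 = 225/51 = 4.412
C: (27 − 29)²/29 = 4/29 = 0.138
D: (46 − 34)²/34 = 144/34 = 4.235
Sum = 9.35
df = 3. Since 9.35 < 11.345, we do not reject H₀.

9.35; do not reject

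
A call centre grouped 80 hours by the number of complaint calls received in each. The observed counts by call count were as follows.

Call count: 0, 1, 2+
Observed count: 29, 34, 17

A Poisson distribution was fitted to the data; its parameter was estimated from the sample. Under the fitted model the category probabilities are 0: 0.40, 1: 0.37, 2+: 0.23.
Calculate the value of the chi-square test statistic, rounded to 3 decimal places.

Expected counts E_i = n·p_i: 80×0.40 = 32, 80×0.37 = 29.6, 80×0.23 = 18.4.
cat         O        E   (O−E)²/E
0          29       32     0.2813
1          34     29.6     0.6541
2+         17     18.4     0.1065
Sum = 1.042

1.042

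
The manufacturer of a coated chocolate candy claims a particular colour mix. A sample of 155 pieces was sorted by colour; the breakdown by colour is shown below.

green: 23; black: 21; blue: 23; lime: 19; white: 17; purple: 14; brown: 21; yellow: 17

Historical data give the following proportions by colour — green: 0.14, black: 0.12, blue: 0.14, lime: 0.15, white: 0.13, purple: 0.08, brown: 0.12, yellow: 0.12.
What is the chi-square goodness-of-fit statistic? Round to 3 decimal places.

2.389

Expected counts E_i = n·p_i: 155×0.14 = 21.7, 155×0.12 = 18.6, 155×0.14 = 21.7, 155×0.15 = 23.25, 155×0.13 = 20.15, 155×0.08 = 12.4, 155×0.12 = 18.6, 155×0.12 = 18.6.
cat         O        E   (O−E)²/E
green      23     21.7     0.0779
black      21     18.6     0.3097
blue       23     21.7     0.0779
lime       19    23.25     0.7769
white      17    20.15     0.4924
purple     14     12.4     0.2065
brown      21     18.6     0.3097
yellow     17     18.6     0.1376
Sum = 2.389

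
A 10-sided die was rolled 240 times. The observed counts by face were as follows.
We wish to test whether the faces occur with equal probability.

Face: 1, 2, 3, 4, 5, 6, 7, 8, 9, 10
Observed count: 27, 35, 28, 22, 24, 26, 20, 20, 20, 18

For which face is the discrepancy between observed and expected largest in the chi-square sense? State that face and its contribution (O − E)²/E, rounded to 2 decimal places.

Under H₀ each category has probability 1/10, so each expected count is 240/10 = 24.
χ² = (27−24)²/24 + (35−24)²/24 + (28−24)²/24 + (22−24)²/24 + (24−24)²/24 + (26−24)²/24 + (20−24)²/24 + (20−24)²/24 + (20−24)²/24 + (18−24)²/24
   = 0.375 + 5.042 + 0.667 + 0.167 + 0.000 + 0.167 + 0.667 + 0.667 + 0.667 + 1.500
The largest term is for 2: 5.04.

2, 5.04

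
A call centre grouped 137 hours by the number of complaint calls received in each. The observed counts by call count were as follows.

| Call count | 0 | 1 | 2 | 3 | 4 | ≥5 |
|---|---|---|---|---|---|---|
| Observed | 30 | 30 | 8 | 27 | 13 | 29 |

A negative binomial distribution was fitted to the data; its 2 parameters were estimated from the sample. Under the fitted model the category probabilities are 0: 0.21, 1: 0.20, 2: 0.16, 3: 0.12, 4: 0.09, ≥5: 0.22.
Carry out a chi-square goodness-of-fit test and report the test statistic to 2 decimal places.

Expected counts E_i = n·p_i: 137×0.21 = 28.77, 137×0.20 = 27.4, 137×0.16 = 21.92, 137×0.12 = 16.44, 137×0.09 = 12.33, 137×0.22 = 30.14.
0: (30 − 28.77)²/28.77 = 1.5129/28.77 = 0.053
1: (30 − 27.4)²/27.4 = 6.76/27.4 = 0.247
2: (8 − 21.92)²/21.92 = 193.7664/21.92 = 8.840
3: (27 − 16.44)²/16.44 = 111.5136/16.44 = 6.783
4: (13 − 12.33)²/12.33 = 0.4489/12.33 = 0.036
≥5: (29 − 30.14)²/30.14 = 1.2996/30.14 = 0.043
Sum = 16.00

16.00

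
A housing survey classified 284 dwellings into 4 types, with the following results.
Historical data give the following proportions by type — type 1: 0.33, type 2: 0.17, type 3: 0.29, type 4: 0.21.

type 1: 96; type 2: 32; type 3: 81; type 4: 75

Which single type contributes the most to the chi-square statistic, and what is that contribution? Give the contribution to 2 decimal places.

type 2, 5.49

Expected counts E_i = n·p_i: 284×0.33 = 93.72, 284×0.17 = 48.28, 284×0.29 = 82.36, 284×0.21 = 59.64.
type 1: (96 − 93.72)²/93.72 = 5.1984/93.72 = 0.055
type 2: (32 − 48.28)²/48.28 = 265.0384/48.28 = 5.490
type 3: (81 − 82.36)²/82.36 = 1.8496/82.36 = 0.022
type 4: (75 − 59.64)²/59.64 = 235.9296/59.64 = 3.956
The largest term is for type 2: 5.49.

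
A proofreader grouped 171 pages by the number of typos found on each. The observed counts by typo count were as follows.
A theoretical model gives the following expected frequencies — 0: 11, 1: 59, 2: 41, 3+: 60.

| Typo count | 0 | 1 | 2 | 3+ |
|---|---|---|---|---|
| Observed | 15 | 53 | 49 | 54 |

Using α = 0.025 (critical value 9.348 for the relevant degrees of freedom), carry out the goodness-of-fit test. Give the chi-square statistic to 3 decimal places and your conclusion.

χ² = (15−11)²/11 + (53−59)²/59 + (49−41)²/41 + (54−60)²/60
   = 1.4545 + 0.6102 + 1.5610 + 0.6000
Sum = 4.226
df = 3. Since 4.226 < 9.348, we do not reject H₀.

4.226; do not reject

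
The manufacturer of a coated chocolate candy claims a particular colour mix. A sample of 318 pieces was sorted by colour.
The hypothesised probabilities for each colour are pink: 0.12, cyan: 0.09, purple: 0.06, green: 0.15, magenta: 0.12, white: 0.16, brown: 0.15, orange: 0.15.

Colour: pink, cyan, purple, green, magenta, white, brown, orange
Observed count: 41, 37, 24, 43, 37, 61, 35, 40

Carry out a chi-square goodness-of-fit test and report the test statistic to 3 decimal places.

Expected counts E_i = n·p_i: 318×0.12 = 38.16, 318×0.09 = 28.62, 318×0.06 = 19.08, 318×0.15 = 47.7, 318×0.12 = 38.16, 318×0.16 = 50.88, 318×0.15 = 47.7, 318×0.15 = 47.7.
cat          O        E   (O−E)²/E
pink        41    38.16     0.2114
cyan        37    28.62     2.4537
purple      24    19.08     1.2687
green       43     47.7     0.4631
magenta     37    38.16     0.0353
white       61    50.88     2.0129
brown       35     47.7     3.3813
orange      40     47.7     1.2430
Sum = 11.069

11.069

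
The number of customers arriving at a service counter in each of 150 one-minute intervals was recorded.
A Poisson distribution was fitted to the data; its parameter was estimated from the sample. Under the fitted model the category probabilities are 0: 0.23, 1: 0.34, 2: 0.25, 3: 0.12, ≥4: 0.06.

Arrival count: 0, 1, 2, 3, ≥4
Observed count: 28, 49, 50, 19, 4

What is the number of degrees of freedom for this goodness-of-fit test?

3

There are k = 5 categories and 1 parameter estimated from the data, so df = 5 − 1 − 1 = 3.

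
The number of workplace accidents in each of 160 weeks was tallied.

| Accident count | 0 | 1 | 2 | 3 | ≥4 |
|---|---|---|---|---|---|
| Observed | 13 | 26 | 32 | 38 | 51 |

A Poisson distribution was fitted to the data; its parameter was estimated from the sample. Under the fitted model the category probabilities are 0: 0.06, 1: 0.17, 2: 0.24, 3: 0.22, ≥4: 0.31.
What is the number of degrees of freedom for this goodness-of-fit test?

3

There are k = 5 categories and 1 parameter estimated from the data, so df = 5 − 1 − 1 = 3.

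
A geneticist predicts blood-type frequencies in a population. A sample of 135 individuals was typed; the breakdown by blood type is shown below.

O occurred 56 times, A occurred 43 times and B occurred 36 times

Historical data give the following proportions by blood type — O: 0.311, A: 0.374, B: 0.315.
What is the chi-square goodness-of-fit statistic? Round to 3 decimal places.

Expected counts E_i = n·p_i: 135×0.311 = 41.985, 135×0.374 = 50.49, 135×0.315 = 42.525.
O: (56 − 41.985)²/41.985 = 196.420225/41.985 = 4.6783
A: (43 − 50.49)²/50.49 = 56.1001/50.49 = 1.1111
B: (36 − 42.525)²/42.525 = 42.575625/42.525 = 1.0012
Sum = 6.791

6.791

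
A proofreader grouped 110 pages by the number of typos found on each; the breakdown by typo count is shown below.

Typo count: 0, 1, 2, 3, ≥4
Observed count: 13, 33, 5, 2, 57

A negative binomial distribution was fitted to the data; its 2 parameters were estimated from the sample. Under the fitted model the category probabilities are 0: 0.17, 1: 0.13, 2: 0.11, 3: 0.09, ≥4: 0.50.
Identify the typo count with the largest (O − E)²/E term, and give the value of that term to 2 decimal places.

Expected counts E_i = n·p_i: 110×0.17 = 18.7, 110×0.13 = 14.3, 110×0.11 = 12.1, 110×0.09 = 9.9, 110×0.50 = 55.
0: (13 − 18.7)²/18.7 = 32.49/18.7 = 1.737
1: (33 − 14.3)²/14.3 = 349.69/14.3 = 24.454
2: (5 − 12.1)²/12.1 = 50.41/12.1 = 4.166
3: (2 − 9.9)²/9.9 = 62.41/9.9 = 6.304
≥4: (57 − 55)²/55 = 4/55 = 0.073
The largest term is for 1: 24.45.

1, 24.45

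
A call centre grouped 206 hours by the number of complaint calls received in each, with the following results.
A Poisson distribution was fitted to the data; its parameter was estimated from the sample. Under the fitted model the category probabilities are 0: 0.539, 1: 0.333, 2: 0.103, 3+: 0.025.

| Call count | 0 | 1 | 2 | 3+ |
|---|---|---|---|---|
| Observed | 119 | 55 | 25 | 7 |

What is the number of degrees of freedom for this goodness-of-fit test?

There are k = 4 categories and 1 parameter estimated from the data, so df = 4 − 1 − 1 = 2.

2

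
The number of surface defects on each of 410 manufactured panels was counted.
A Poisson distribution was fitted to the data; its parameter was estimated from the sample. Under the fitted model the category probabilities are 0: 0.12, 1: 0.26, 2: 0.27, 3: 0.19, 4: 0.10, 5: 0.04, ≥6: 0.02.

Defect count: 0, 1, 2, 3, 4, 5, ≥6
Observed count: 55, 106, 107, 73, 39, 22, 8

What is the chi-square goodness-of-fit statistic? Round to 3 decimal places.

3.134

Expected counts E_i = n·p_i: 410×0.12 = 49.2, 410×0.26 = 106.6, 410×0.27 = 110.7, 410×0.19 = 77.9, 410×0.10 = 41, 410×0.04 = 16.4, 410×0.02 = 8.2.
0: (55 − 49.2)²/49.2 = 33.64/49.2 = 0.6837
1: (106 − 106.6)²/106.6 = 0.36/106.6 = 0.0034
2: (107 − 110.7)²/110.7 = 13.69/110.7 = 0.1237
3: (73 − 77.9)²/77.9 = 24.01/77.9 = 0.3082
4: (39 − 41)²/41 = 4/41 = 0.0976
5: (22 − 16.4)²/16.4 = 31.36/16.4 = 1.9122
≥6: (8 − 8.2)²/8.2 = 0.04/8.2 = 0.0049
Sum = 3.134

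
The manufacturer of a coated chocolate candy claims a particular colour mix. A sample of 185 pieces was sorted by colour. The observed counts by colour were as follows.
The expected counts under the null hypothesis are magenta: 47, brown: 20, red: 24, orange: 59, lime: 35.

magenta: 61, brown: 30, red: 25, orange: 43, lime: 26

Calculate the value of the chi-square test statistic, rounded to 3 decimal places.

magenta: (61 − 47)²/47 = 196/47 = 4.1702
brown: (30 − 20)²/20 = 100/20 = 5.0000
red: (25 − 24)²/24 = 1/24 = 0.0417
orange: (43 − 59)²/59 = 256/59 = 4.3390
lime: (26 − 35)²/35 = 81/35 = 2.3143
Sum = 15.865

15.865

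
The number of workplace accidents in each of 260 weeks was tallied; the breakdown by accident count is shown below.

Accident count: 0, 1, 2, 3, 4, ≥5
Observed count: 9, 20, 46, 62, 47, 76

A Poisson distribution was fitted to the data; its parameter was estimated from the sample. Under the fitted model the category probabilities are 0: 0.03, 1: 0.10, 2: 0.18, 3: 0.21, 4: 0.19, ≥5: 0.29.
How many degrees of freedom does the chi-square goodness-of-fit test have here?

There are k = 6 categories and 1 parameter estimated from the data, so df = 6 − 1 − 1 = 4.

4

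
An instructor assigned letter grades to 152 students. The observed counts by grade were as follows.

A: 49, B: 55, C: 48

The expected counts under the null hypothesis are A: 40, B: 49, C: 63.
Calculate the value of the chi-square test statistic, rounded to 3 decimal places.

cat         O        E   (O−E)²/E
A          49       40     2.0250
B          55       49     0.7347
C          48       63     3.5714
Sum = 6.331

6.331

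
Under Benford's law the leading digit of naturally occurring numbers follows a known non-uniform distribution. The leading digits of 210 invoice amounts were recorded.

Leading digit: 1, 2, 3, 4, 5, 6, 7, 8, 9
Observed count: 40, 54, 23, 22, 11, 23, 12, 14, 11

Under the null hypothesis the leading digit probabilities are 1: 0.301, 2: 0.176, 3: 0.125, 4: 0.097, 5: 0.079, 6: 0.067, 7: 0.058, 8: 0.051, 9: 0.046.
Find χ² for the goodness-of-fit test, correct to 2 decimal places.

Expected counts E_i = n·p_i: 210×0.301 = 63.21, 210×0.176 = 36.96, 210×0.125 = 26.25, 210×0.097 = 20.37, 210×0.079 = 16.59, 210×0.067 = 14.07, 210×0.058 = 12.18, 210×0.051 = 10.71, 210×0.046 = 9.66.
1: (40 − 63.21)²/63.21 = 538.7041/63.21 = 8.522
2: (54 − 36.96)²/36.96 = 290.3616/36.96 = 7.856
3: (23 − 26.25)²/26.25 = 10.5625/26.25 = 0.402
4: (22 − 20.37)²/20.37 = 2.6569/20.37 = 0.130
5: (11 − 16.59)²/16.59 = 31.2481/16.59 = 1.884
6: (23 − 14.07)²/14.07 = 79.7449/14.07 = 5.668
7: (12 − 12.18)²/12.18 = 0.0324/12.18 = 0.003
8: (14 − 10.71)²/10.71 = 10.8241/10.71 = 1.011
9: (11 − 9.66)²/9.66 = 1.7956/9.66 = 0.186
Sum = 25.66

25.66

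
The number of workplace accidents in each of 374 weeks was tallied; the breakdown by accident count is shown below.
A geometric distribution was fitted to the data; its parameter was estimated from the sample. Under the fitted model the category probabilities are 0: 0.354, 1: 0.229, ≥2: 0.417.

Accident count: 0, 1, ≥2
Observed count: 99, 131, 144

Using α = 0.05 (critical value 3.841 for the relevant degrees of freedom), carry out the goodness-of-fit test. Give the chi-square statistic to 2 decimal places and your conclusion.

Expected counts E_i = n·p_i: 374×0.354 = 132.396, 374×0.229 = 85.646, 374×0.417 = 155.958.
0: (99 − 132.396)²/132.396 = 1115.292816/132.396 = 8.424
1: (131 − 85.646)²/85.646 = 2056.985316/85.646 = 24.017
≥2: (144 − 155.958)²/155.958 = 142.993764/155.958 = 0.917
Sum = 33.36
df = 1. Since 33.36 > 3.841, we reject H₀.

33.36; reject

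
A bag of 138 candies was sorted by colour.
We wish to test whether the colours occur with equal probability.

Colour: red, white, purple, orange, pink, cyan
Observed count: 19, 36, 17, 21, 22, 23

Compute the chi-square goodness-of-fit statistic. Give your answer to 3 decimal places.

9.826

Expected count for each of the 6 categories: 138/6 = 23.
cat         O        E   (O−E)²/E
red        19       23     0.6957
white      36       23     7.3478
purple     17       23     1.5652
orange     21       23     0.1739
pink       22       23     0.0435
cyan       23       23     0.0000
Sum = 9.826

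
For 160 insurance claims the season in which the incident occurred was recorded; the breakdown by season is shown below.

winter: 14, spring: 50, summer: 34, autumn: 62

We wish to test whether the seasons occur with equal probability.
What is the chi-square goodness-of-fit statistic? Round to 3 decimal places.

32.400

Expected count for each of the 4 categories: 160/4 = 40.
cat         O        E   (O−E)²/E
winter     14       40    16.9000
spring     50       40     2.5000
summer     34       40     0.9000
autumn     62       40    12.1000
Sum = 32.400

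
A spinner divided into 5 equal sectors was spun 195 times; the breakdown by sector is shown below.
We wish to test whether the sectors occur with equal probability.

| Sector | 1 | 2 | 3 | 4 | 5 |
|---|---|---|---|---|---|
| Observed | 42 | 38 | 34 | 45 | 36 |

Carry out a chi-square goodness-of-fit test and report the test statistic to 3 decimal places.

2.051

Expected count for each of the 5 categories: 195/5 = 39.
χ² = (42−39)²/39 + (38−39)²/39 + (34−39)²/39 + (45−39)²/39 + (36−39)²/39
   = 0.2308 + 0.0256 + 0.6410 + 0.9231 + 0.2308
Sum = 2.051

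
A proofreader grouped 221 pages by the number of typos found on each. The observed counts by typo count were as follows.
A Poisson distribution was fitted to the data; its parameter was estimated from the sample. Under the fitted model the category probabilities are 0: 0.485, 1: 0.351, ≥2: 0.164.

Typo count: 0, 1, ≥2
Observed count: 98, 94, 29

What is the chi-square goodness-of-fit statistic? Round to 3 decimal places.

Expected counts E_i = n·p_i: 221×0.485 = 107.185, 221×0.351 = 77.571, 221×0.164 = 36.244.
0: (98 − 107.185)²/107.185 = 84.364225/107.185 = 0.7871
1: (94 − 77.571)²/77.571 = 269.912041/77.571 = 3.4795
≥2: (29 − 36.244)²/36.244 = 52.475536/36.244 = 1.4478
Sum = 5.714

5.714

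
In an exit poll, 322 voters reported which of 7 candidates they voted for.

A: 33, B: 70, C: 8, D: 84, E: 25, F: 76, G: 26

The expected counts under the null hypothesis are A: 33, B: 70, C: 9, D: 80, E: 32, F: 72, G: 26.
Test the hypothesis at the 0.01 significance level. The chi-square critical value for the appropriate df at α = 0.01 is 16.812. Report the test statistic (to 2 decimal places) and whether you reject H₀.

χ² = (33−33)²/33 + (70−70)²/70 + (8−9)²/9 + (84−80)²/80 + (25−32)²/32 + (76−72)²/72 + (26−26)²/26
   = 0.000 + 0.000 + 0.111 + 0.200 + 1.531 + 0.222 + 0.000
Sum = 2.06
df = 6. Since 2.06 < 16.812, we do not reject H₀.

2.06; do not reject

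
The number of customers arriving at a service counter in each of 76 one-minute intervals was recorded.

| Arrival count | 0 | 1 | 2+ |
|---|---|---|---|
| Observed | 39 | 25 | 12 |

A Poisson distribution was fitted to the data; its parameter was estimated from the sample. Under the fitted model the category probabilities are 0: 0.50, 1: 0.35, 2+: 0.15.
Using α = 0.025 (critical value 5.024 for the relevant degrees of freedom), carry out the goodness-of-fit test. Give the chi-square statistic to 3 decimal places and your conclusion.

0.154; do not reject

Expected counts E_i = n·p_i: 76×0.50 = 38, 76×0.35 = 26.6, 76×0.15 = 11.4.
0: (39 − 38)²/38 = 1/38 = 0.0263
1: (25 − 26.6)²/26.6 = 2.56/26.6 = 0.0962
2+: (12 − 11.4)²/11.4 = 0.36/11.4 = 0.0316
Sum = 0.154
df = 1. Since 0.154 < 5.024, we do not reject H₀.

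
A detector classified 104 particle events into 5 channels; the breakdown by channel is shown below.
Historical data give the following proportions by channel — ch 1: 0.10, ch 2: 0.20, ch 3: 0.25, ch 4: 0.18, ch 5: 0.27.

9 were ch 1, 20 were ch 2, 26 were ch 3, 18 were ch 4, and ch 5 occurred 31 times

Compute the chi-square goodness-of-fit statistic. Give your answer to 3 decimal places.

0.551

Expected counts E_i = n·p_i: 104×0.10 = 10.4, 104×0.20 = 20.8, 104×0.25 = 26, 104×0.18 = 18.72, 104×0.27 = 28.08.
χ² = (9−10.4)²/10.4 + (20−20.8)²/20.8 + (26−26)²/26 + (18−18.72)²/18.72 + (31−28.08)²/28.08
   = 0.1885 + 0.0308 + 0.0000 + 0.0277 + 0.3036
Sum = 0.551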